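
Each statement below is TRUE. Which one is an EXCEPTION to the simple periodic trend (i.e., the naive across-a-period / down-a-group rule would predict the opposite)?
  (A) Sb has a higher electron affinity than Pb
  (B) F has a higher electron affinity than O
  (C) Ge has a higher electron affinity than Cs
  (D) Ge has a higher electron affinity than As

(D)

The general trend: electron affinity increases across a period and decreases down a group.
(A) Sb (period 5, group 15) vs Pb (period 6, group 14): the stated order agrees with the simple trend.
(B) F (period 2, group 17) vs O (period 2, group 16): the stated order agrees with the simple trend.
(C) Ge (period 4, group 14) vs Cs (period 6, group 1): the stated order agrees with the simple trend.
(D) Ge (period 4, group 14) vs As (period 4, group 15): the stated order contradicts the simple trend.
The exception is (D): adding an electron to As's half-filled 4p³ is unfavourable, so Ge (4p²) has the more exothermic EA.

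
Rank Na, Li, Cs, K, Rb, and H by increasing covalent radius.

H is in period 1, group 1; Li is in period 2, group 1; Na is in period 3, group 1; K is in period 4, group 1; Rb is in period 5, group 1; Cs is in period 6, group 1.
Atomic radius shrinks across a period as nuclear charge pulls the same shell inward, and grows down a group as new shells are added.
All are in group 1, so atomic radius increases down the group.
So from smallest to largest: H < Li < Na < K < Rb < Cs.

H < Li < Na < K < Rb < Cs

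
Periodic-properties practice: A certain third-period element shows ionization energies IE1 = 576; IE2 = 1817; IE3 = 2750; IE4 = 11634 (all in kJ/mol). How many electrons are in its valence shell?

Look for the largest jump between consecutive ionization energies: IE4/IE3 ≈ 4.2, far larger than any earlier ratio.
That jump marks the point where a core electron is being removed. So the atom has 3 valence electrons.

3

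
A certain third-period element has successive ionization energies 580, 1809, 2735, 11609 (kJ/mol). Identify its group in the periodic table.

Group 13

Look for the largest jump between consecutive ionization energies: IE4/IE3 ≈ 4.2, far larger than any earlier ratio.
That jump marks the point where a core electron is being removed. So the atom has 3 valence electrons.
A main-group element with 3 valence electrons is in group 13.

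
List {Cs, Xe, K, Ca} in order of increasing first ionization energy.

Cs, K, Ca, Xe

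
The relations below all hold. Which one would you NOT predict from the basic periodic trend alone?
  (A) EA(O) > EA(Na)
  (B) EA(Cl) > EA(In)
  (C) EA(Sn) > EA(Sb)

(C)

The general trend: electron affinity increases across a period and decreases down a group.
(A) O (period 2, group 16) vs Na (period 3, group 1): the stated order agrees with the simple trend.
(B) Cl (period 3, group 17) vs In (period 5, group 13): the stated order agrees with the simple trend.
(C) Sn (period 5, group 14) vs Sb (period 5, group 15): the stated order contradicts the simple trend.
The exception is (C): adding an electron to Sb's half-filled 5p³ is unfavourable, so Sn has the more exothermic EA.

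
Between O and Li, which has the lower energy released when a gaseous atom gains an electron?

Li

Li is in period 2, group 1; O is in period 2, group 16.
EA tends to increase across a period and decrease down a group, though the pattern is less regular than for IE or radius.
All lie in period 2, so electron affinity increases left to right.
So Li has the lower energy released when a gaseous atom gains an electron (Li < O).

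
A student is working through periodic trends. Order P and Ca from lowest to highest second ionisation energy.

Ca, P

IE_2 is the cost of taking one more electron from the +1 cation: P⁺ still has 4 valence electrons; Ca⁺ still has 1 valence electron.
All are still removing valence electrons, so compare the +1 ions as you would atoms: IE_2 generally rises across a period (higher Z_eff) and falls down a group (larger shell), subject to the usual subshell exceptions.
Valence configurations: P⁺ [Ne]3s²3p², Ca⁺ [Ar]4s¹.
Tabulated IE_2 (kJ/mol): P 1907, Ca 1145.
Putting it together, IE_2: Ca < P.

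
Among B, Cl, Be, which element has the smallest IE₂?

Be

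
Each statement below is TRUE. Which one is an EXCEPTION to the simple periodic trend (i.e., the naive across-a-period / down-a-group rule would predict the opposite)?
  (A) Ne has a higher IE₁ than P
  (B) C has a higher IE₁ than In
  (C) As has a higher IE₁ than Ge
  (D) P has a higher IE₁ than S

(D)

The general trend: IE₁ increases across a period and decreases down a group.
(A) Ne (period 2, group 18) vs P (period 3, group 15): the stated order agrees with the simple trend.
(B) C (period 2, group 14) vs In (period 5, group 13): the stated order agrees with the simple trend.
(C) As (period 4, group 15) vs Ge (period 4, group 14): the stated order agrees with the simple trend.
(D) P (period 3, group 15) vs S (period 3, group 16): the stated order contradicts the simple trend.
The exception is (D): S (3p⁴) ionizes more easily than half-filled P (3p³) because the paired 3p electron in S is pushed out by e⁻–e⁻ repulsion.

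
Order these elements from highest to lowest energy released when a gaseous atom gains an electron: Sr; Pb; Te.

Te > Pb > Sr

Adding an electron releases more energy for atoms nearer the top right (short of the noble gases).
Here both period and group differ, so the two effects have to be weighed against each other.
Pb > Sr: period and group pull opposite ways; the across-period shift dominates (35 vs 5 kJ/mol).
Te > Pb: relative to Pb, both the across-period and down-group shifts push Te's electron affinity up.
For reference (kJ/mol): Sr 5, Te 190, Pb 35.
So from highest to lowest: Te > Pb > Sr.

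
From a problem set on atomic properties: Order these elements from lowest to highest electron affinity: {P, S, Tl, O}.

Tl < P < O < S

O is in period 2, group 16; P is in period 3, group 15; S is in period 3, group 16; Tl is in period 6, group 13.
Adding an electron releases more energy for atoms nearer the top right (short of the noble gases).
Neither a single period nor a single group — weigh both effects.
P > Tl: both effects reinforce here, so P is clearly the higher of the two.
O > P: relative to P, both the across-period and down-group shifts push O's electron affinity up.
S > O: this pair runs against the simple trend — see the exception note.
Note the exception: S has a higher electron affinity than O, contrary to the simple trend — the compact 2p subshell of O repels the added electron more than S's larger 3p does.
For reference (kJ/mol): O 141, P 72, S 200, Tl 19.
So from lowest to highest: Tl < P < O < S.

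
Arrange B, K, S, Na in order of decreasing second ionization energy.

The second ionization energy removes an electron from the +1 ion. For each element: B⁺ still has 2 valence electrons; K⁺ is the bare [Ar] core; S⁺ still has 5 valence electrons; Na⁺ is the bare [Ne] core.
Breaking into a closed-shell core is much more expensive than removing a leftover valence electron — K and Na have the largest IE_2 here.
Valence configurations: B⁺ [He]2s², S⁺ [Ne]3s²3p³.
Tabulated IE_2 (kJ/mol): B 2427, K 3052, S 2252, Na 4562.
So the second ionization energies run S < B < K < Na.

Na > K > B > S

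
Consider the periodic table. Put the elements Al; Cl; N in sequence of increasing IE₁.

Al < Cl < N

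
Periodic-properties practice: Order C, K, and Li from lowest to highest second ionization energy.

After 1 electron has been removed, what remains? C⁺ still has 3 valence electrons; K⁺ is the bare [Ar] core; Li⁺ is the bare [He] core.
Pulling an electron out of a noble-gas core costs far more than removing a remaining valence electron, so K and Li sit at the high end of IE_2.
Approximate IE_2 values (kJ/mol): C 2353, K 3052, Li 7298.
Hence IE_2: C < K < Li.

C < K < Li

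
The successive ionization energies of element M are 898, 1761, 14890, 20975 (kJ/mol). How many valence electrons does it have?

2

Look for the largest jump between consecutive ionization energies: IE3/IE2 ≈ 8.5, far larger than any earlier ratio.
That jump marks the point where a core electron is being removed. So the atom has 2 valence electrons.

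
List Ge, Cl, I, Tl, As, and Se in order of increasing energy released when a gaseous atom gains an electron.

Atoms with high Z_eff and room in the valence shell (especially the halogens) have the most exothermic electron affinities.
Neither a single period nor a single group — weigh both effects.
As > Tl: both effects reinforce here, so As is clearly the higher of the two.
Ge > As: this pair runs against the simple trend — see the exception note.
Se > Ge: Se lies to the right of Ge in period 4, so the across-period effect alone puts Se higher.
I > Se: the two effects oppose for this pair; the across-period effect wins (295 vs 195 kJ/mol).
Cl > I: Cl sits above I in group 17, so the down-group effect alone puts Cl higher.
Note the exception: Ge has a higher electron affinity than As, contrary to the simple trend — adding an electron to As's half-filled 4p³ is unfavourable, so Ge (4p²) has the more exothermic EA.
Approximate values (kJ/mol): Cl 349, Ge 119, As 78, Se 195, I 295, Tl 19.
So from lowest to highest: Tl < As < Ge < Se < I < Cl.

Tl, As, Ge, Se, I, Cl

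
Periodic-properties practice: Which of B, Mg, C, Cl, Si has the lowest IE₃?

IE_3 is the cost of taking one more electron from the +2 cation: B²⁺ still has 1 valence electron; Mg²⁺ is the bare [Ne] core; C²⁺ still has 2 valence electrons; Cl²⁺ still has 5 valence electrons; Si²⁺ still has 2 valence electrons.
Core electrons are held far more tightly than valence electrons, so Mg tops the IE_3 order.
Valence configurations: B²⁺ [He]2s¹, C²⁺ [He]2s², Cl²⁺ [Ne]3s²3p³, Si²⁺ [Ne]3s².
Approximate IE_3 values (kJ/mol): B 3660, Mg 7733, C 4620, Cl 3822, Si 3232.
Hence IE_3: Si < B < Cl < C < Mg.

Si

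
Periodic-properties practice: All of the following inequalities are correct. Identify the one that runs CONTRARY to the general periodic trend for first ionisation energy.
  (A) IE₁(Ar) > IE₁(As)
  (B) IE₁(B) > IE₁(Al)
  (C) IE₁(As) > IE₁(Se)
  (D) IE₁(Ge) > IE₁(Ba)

The general trend: first ionisation energy increases across a period and decreases down a group.
(A) Ar (period 3, group 18) vs As (period 4, group 15): the stated order agrees with the simple trend.
(B) B (period 2, group 13) vs Al (period 3, group 13): the stated order agrees with the simple trend.
(C) As (period 4, group 15) vs Se (period 4, group 16): the stated order contradicts the simple trend.
(D) Ge (period 4, group 14) vs Ba (period 6, group 2): the stated order agrees with the simple trend.
The exception is (C): Se (4p⁴) ionizes more easily than half-filled As (4p³).

(C)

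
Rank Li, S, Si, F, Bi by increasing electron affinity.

Li is in period 2, group 1; F is in period 2, group 17; Si is in period 3, group 14; S is in period 3, group 16; Bi is in period 6, group 15.
Adding an electron releases more energy for atoms nearer the top right (short of the noble gases).
Here both period and group differ, so the two effects have to be weighed against each other.
Bi > Li: the two effects oppose for this pair; the across-period effect wins (91 vs 60 kJ/mol).
Si > Bi: period and group pull opposite ways; the down-group shift dominates (134 vs 91 kJ/mol).
S > Si: S lies to the right of Si in period 3, so the across-period effect alone puts S higher.
F > S: relative to S, both the across-period and down-group shifts push F's electron affinity up.
Tabulated electron affinity (kJ/mol): Li 60, F 328, Si 134, S 200, Bi 91.
So from lowest to highest: Li < Bi < Si < S < F.

Li, Bi, Si, S, F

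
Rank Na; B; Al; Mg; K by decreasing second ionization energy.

Na > K > B > Al > Mg

Consider each +1 ion: Na⁺ is the bare [Ne] core; B⁺ still has 2 valence electrons; Al⁺ still has 2 valence electrons; Mg⁺ still has 1 valence electron; K⁺ is the bare [Ar] core.
Pulling an electron out of a noble-gas core costs far more than removing a remaining valence electron, so K and Na sit at the high end of IE_2.
Valence configurations: B⁺ [He]2s², Al⁺ [Ne]3s², Mg⁺ [Ne]3s¹.
The numbers (kJ/mol): Na 4562, B 2427, Al 1817, Mg 1451, K 3052.
Overall IE_2 order: Mg < Al < B < K < Na.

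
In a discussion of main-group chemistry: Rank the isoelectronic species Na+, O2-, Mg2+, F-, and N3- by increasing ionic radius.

All of these have 10 electrons, so size is governed by nuclear charge alone: the more protons, the stronger the pull on the same electron cloud, and the smaller the ion.
Nuclear charges: Mg2+ (Z=12), Na+ (Z=11), F- (Z=9), O2- (Z=8), N3- (Z=7).
Smallest to largest: Mg2+ < Na+ < F- < O2- < N3-.

Mg2+, Na+, F-, O2-, N3-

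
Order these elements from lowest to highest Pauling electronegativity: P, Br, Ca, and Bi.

Ca < Bi < P < Br

Electronegativity increases across a period and decreases down a group, tracking effective nuclear charge and atomic size.
Neither a single period nor a single group — weigh both effects.
Bi > Ca: period and group pull opposite ways; the across-period shift dominates (2.02 vs 1.00).
P > Bi: P sits above Bi in group 15, so the down-group effect alone puts P higher.
Br > P: the two effects oppose for this pair; the across-period effect wins (2.96 vs 2.19).
For reference (Pauling): P 2.19, Ca 1.00, Br 2.96, Bi 2.02.
So from lowest to highest: Ca < Bi < P < Br.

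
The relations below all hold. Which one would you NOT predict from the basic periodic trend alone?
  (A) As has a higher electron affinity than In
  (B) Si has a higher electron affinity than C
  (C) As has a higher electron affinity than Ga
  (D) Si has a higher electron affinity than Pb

(B)

The general trend: electron affinity increases across a period and decreases down a group.
(A) As (period 4, group 15) vs In (period 5, group 13): the stated order agrees with the simple trend.
(B) Si (period 3, group 14) vs C (period 2, group 14): the stated order contradicts the simple trend.
(C) As (period 4, group 15) vs Ga (period 4, group 13): the stated order agrees with the simple trend.
(D) Si (period 3, group 14) vs Pb (period 6, group 14): the stated order agrees with the simple trend.
The exception is (B): Si's larger, more diffuse 3p orbitals accept an added electron slightly more readily than C's compact 2p.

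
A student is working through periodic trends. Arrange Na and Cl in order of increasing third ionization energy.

After 2 electrons have been removed, what remains? Na²⁺ is already 1 electron into the core; Cl²⁺ still has 5 valence electrons.
Pulling an electron out of a noble-gas core costs far more than removing a remaining valence electron, so Na sits at the high end of IE_3.
Tabulated IE_3 (kJ/mol): Na 6910, Cl 3822.
So the third ionization energies run Cl < Na.

Cl < Na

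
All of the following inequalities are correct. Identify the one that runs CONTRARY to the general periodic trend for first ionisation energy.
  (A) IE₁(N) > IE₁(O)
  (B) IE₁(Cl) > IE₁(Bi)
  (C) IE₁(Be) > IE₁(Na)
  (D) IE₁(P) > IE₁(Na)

The general trend: first ionisation energy increases across a period and decreases down a group.
(A) N (period 2, group 15) vs O (period 2, group 16): the stated order contradicts the simple trend.
(B) Cl (period 3, group 17) vs Bi (period 6, group 15): the stated order agrees with the simple trend.
(C) Be (period 2, group 2) vs Na (period 3, group 1): the stated order agrees with the simple trend.
(D) P (period 3, group 15) vs Na (period 3, group 1): the stated order agrees with the simple trend.
The exception is (A): pairing an electron in O's 2p⁴ costs repulsion energy, so O ionizes more easily than half-filled N (2p³).

(A)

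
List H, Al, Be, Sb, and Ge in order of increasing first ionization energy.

Al, Ge, Sb, Be, H

Across a period the outer electron is held more tightly (higher IE₁); down a group it sits in a higher shell, more shielded, and comes off more easily.
A diagonal step moves right (one effect) and down (the opposite effect) at once.
Ge > Al: period and group pull opposite ways; the across-period shift dominates (762 vs 578 kJ/mol).
Sb > Ge: period and group pull opposite ways; the across-period shift dominates (831 vs 762 kJ/mol).
Be > Sb: period and group pull opposite ways; the down-group shift dominates (900 vs 831 kJ/mol).
H > Be: period and group pull opposite ways; the down-group shift dominates (1312 vs 900 kJ/mol).
Tabulated first ionization energy (kJ/mol): H 1312, Be 900, Al 578, Ge 762, Sb 831.
So from lowest to highest: Al < Ge < Sb < Be < H.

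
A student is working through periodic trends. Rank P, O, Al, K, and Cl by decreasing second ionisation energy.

O > K > Cl > P > Al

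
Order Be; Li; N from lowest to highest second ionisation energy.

Be < N < Li

IE_2 is the cost of taking one more electron from the +1 cation: Be⁺ still has 1 valence electron; Li⁺ is the bare [He] core; N⁺ still has 4 valence electrons.
Breaking into a closed-shell core is much more expensive than removing a leftover valence electron — Li has the largest IE_2 here.
Valence configurations: Be⁺ [He]2s¹, N⁺ [He]2s²2p².
Tabulated IE_2 (kJ/mol): Be 1757, Li 7298, N 2856.
Putting it together, IE_2: Be < N < Li.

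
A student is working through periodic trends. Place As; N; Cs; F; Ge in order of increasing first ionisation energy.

Removing the outermost electron gets harder across a period and easier down a group.
Neither a single period nor a single group — weigh both effects.
Ge > Cs: both effects reinforce here, so Ge is clearly the higher of the two.
As > Ge: both are in period 4; the period trend gives As the larger value.
N > As: they share group 15; the group trend gives N the larger value.
F > N: both are in period 2; the period trend gives F the larger value.
Approximate values (kJ/mol): N 1402, F 1681, Ge 762, As 947, Cs 376.
So from lowest to highest: Cs < Ge < As < N < F.

Cs < Ge < As < N < F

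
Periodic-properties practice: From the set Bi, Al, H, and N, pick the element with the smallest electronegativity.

H is in period 1, group 1; N is in period 2, group 15; Al is in period 3, group 13; Bi is in period 6, group 15.
Smaller atoms with higher effective nuclear charge are more electronegative.
Neither a single period nor a single group — weigh both effects.
Bi > Al: period and group pull opposite ways; the across-period shift dominates (2.02 vs 1.61).
H > Bi: the two effects oppose for this pair; the down-group effect wins (2.20 vs 2.02).
N > H: the two effects oppose for this pair; the across-period effect wins (3.04 vs 2.20).
For reference (Pauling): H 2.20, N 3.04, Al 1.61, Bi 2.02.
The smallest electronegativity among these belongs to Al.

Al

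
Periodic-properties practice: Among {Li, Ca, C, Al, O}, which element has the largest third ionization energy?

Li

Consider each +2 ion: Li²⁺ is already 1 electron into the core; Ca²⁺ is the bare [Ar] core; C²⁺ still has 2 valence electrons; Al²⁺ still has 1 valence electron; O²⁺ still has 4 valence electrons.
Usually core removal costs more than valence removal, but here the competition is close: a tightly held n=2 valence electron can cost more to remove than an n=3 core electron, so the actual values have to decide it.
Valence configurations: C²⁺ [He]2s², Al²⁺ [Ne]3s¹, O²⁺ [He]2s²2p².
Tabulated IE_3 (kJ/mol): Li 11815, Ca 4912, C 4620, Al 2745, O 5300.
So the third ionization energies run Al < C < Ca < O < Li.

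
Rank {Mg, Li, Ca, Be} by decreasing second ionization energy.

Li > Be > Mg > Ca

The second ionization energy removes an electron from the +1 ion. For each element: Mg⁺ still has 1 valence electron; Li⁺ is the bare [He] core; Ca⁺ still has 1 valence electron; Be⁺ still has 1 valence electron.
Pulling an electron out of a noble-gas core costs far more than removing a remaining valence electron, so Li sits at the high end of IE_2.
Valence configurations: Mg⁺ [Ne]3s¹, Ca⁺ [Ar]4s¹, Be⁺ [He]2s¹.
Tabulated IE_2 (kJ/mol): Mg 1451, Li 7298, Ca 1145, Be 1757.
Putting it together, IE_2: Ca < Mg < Be < Li.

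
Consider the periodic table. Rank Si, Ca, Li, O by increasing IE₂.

Ca < Si < O < Li

The second ionization energy removes an electron from the +1 ion. For each element: Si⁺ still has 3 valence electrons; Ca⁺ still has 1 valence electron; Li⁺ is the bare [He] core; O⁺ still has 5 valence electrons.
Core electrons are held far more tightly than valence electrons, so Li tops the IE_2 order.
Valence configurations: Si⁺ [Ne]3s²3p¹, Ca⁺ [Ar]4s¹, O⁺ [He]2s²2p³.
Tabulated IE_2 (kJ/mol): Si 1577, Ca 1145, Li 7298, O 3388.
Overall IE_2 order: Ca < Si < O < Li.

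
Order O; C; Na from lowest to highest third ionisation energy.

C < O < Na

The third ionization energy removes an electron from the +2 ion. For each element: O²⁺ still has 4 valence electrons; C²⁺ still has 2 valence electrons; Na²⁺ is already 1 electron into the core.
Pulling an electron out of a noble-gas core costs far more than removing a remaining valence electron, so Na sits at the high end of IE_3.
Valence configurations: O²⁺ [He]2s²2p², C²⁺ [He]2s².
Approximate IE_3 values (kJ/mol): O 5300, C 4620, Na 6910.
So the third ionization energies run C < O < Na.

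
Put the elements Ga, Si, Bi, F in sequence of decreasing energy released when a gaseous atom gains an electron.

F > Si > Bi > Ga

F is in period 2, group 17; Si is in period 3, group 14; Ga is in period 4, group 13; Bi is in period 6, group 15.
Adding an electron releases more energy for atoms nearer the top right (short of the noble gases).
Here both period and group differ, so the two effects have to be weighed against each other.
Bi > Ga: period and group pull opposite ways; the across-period shift dominates (91 vs 29 kJ/mol).
Si > Bi: the two effects oppose for this pair; the down-group effect wins (134 vs 91 kJ/mol).
F > Si: relative to Si, both the across-period and down-group shifts push F's electron affinity up.
For reference (kJ/mol): F 328, Si 134, Ga 29, Bi 91.
So from highest to lowest: F > Si > Bi > Ga.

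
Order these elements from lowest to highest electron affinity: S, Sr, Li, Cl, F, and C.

Li is in period 2, group 1; C is in period 2, group 14; F is in period 2, group 17; S is in period 3, group 16; Cl is in period 3, group 17; Sr is in period 5, group 2.
Adding an electron releases more energy for atoms nearer the top right (short of the noble gases).
These span different periods and groups, so the two trends combine.
Li > Sr: period and group pull opposite ways; the down-group shift dominates (60 vs 5 kJ/mol).
C > Li: both are in period 2; the period trend gives C the larger value.
S > C: period and group pull opposite ways; the across-period shift dominates (200 vs 122 kJ/mol).
F > S: relative to S, both the across-period and down-group shifts push F's electron affinity up.
Cl > F: this pair runs against the simple trend — see the exception note.
Note the exception: Cl has a higher electron affinity than F, contrary to the simple trend — F's small 2p subshell makes the incoming electron feel strong e⁻–e⁻ repulsion, so Cl actually releases more energy on gaining an electron.
Tabulated electron affinity (kJ/mol): Li 60, C 122, F 328, S 200, Cl 349, Sr 5.
So from lowest to highest: Sr < Li < C < S < F < Cl.

Sr < Li < C < S < F < Cl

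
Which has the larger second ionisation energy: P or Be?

IE_2 is the cost of taking one more electron from the +1 cation: P⁺ still has 4 valence electrons; Be⁺ still has 1 valence electron.
All are still removing valence electrons, so compare the +1 ions as you would atoms: IE_2 generally rises across a period (higher Z_eff) and falls down a group (larger shell), subject to the usual subshell exceptions.
Valence configurations: P⁺ [Ne]3s²3p², Be⁺ [He]2s¹.
Tabulated IE_2 (kJ/mol): P 1907, Be 1757.
Putting it together, IE_2: Be < P.

P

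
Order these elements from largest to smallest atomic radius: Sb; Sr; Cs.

Cs > Sr > Sb

Sr is in period 5, group 2; Sb is in period 5, group 15; Cs is in period 6, group 1.
Moving right in a period, electrons are added to the same shell under a stronger nuclear pull, so atoms get smaller; moving down, a new shell is opened and atoms get larger.
Neither a single period nor a single group — weigh both effects.
Sr > Sb: Sr lies to the left of Sb in period 5, so the across-period effect alone puts Sr larger.
Cs > Sr: both effects reinforce here, so Cs is clearly the larger of the two.
For reference (pm): Sr 185, Sb 140, Cs 232.
So from largest to smallest: Cs > Sr > Sb.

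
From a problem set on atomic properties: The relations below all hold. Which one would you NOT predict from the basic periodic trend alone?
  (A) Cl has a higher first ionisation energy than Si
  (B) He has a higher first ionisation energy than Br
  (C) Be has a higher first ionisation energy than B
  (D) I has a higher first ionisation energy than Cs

(C)

The general trend: first ionisation energy increases across a period and decreases down a group.
(A) Cl (period 3, group 17) vs Si (period 3, group 14): the stated order agrees with the simple trend.
(B) He (period 1, group 18) vs Br (period 4, group 17): the stated order agrees with the simple trend.
(C) Be (period 2, group 2) vs B (period 2, group 13): the stated order contradicts the simple trend.
(D) I (period 5, group 17) vs Cs (period 6, group 1): the stated order agrees with the simple trend.
The exception is (C): removing B's lone 2p electron is easier than breaking Be's filled 2s².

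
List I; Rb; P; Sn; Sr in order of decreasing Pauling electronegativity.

I > P > Sn > Sr > Rb

P is in period 3, group 15; Rb is in period 5, group 1; Sr is in period 5, group 2; Sn is in period 5, group 14; I is in period 5, group 17.
Smaller atoms with higher effective nuclear charge are more electronegative.
Neither a single period nor a single group — weigh both effects.
Sr > Rb: both are in period 5; the period trend gives Sr the larger value.
Sn > Sr: Sn lies to the right of Sr in period 5, so the across-period effect alone puts Sn higher.
P > Sn: relative to Sn, both the across-period and down-group shifts push P's electronegativity up.
I > P: period and group pull opposite ways; the across-period shift dominates (2.66 vs 2.19).
For reference (Pauling): P 2.19, Rb 0.82, Sr 0.95, Sn 1.96, I 2.66.
So from highest to lowest: I > P > Sn > Sr > Rb.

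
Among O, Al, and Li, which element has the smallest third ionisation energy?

Al

After 2 electrons have been removed, what remains? O²⁺ still has 4 valence electrons; Al²⁺ still has 1 valence electron; Li²⁺ is already 1 electron into the core.
Pulling an electron out of a noble-gas core costs far more than removing a remaining valence electron, so Li sits at the high end of IE_3.
Valence configurations: O²⁺ [He]2s²2p², Al²⁺ [Ne]3s¹.
The numbers (kJ/mol): O 5300, Al 2745, Li 11815.
Putting it together, IE_3: Al < O < Li.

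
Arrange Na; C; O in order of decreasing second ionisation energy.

IE_2 is the cost of taking one more electron from the +1 cation: Na⁺ is the bare [Ne] core; C⁺ still has 3 valence electrons; O⁺ still has 5 valence electrons.
Breaking into a closed-shell core is much more expensive than removing a leftover valence electron — Na has the largest IE_2 here.
Valence configurations: C⁺ [He]2s²2p¹, O⁺ [He]2s²2p³.
Approximate IE_2 values (kJ/mol): Na 4562, C 2353, O 3388.
So the second ionization energies run C < O < Na.

Na > O > C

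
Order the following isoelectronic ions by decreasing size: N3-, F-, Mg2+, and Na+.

N3-, F-, Na+, Mg2+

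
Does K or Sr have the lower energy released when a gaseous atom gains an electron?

K is in period 4, group 1; Sr is in period 5, group 2.
EA tends to increase across a period and decrease down a group, though the pattern is less regular than for IE or radius.
A diagonal step moves right (one effect) and down (the opposite effect) at once.
K > Sr: the two effects oppose for this pair; the down-group effect wins (48 vs 5 kJ/mol).
Tabulated electron affinity (kJ/mol): K 48, Sr 5.
So Sr has the lower energy released when a gaseous atom gains an electron (Sr < K).

Sr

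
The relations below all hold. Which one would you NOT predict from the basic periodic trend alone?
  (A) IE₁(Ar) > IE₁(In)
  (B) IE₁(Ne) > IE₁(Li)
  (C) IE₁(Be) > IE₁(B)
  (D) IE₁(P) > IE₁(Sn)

(C)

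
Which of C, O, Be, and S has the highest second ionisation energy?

Consider each +1 ion: C⁺ still has 3 valence electrons; O⁺ still has 5 valence electrons; Be⁺ still has 1 valence electron; S⁺ still has 5 valence electrons.
All are still removing valence electrons, so compare the +1 ions as you would atoms: IE_2 generally rises across a period (higher Z_eff) and falls down a group (larger shell), subject to the usual subshell exceptions.
Valence configurations: C⁺ [He]2s²2p¹, O⁺ [He]2s²2p³, Be⁺ [He]2s¹, S⁺ [Ne]3s²3p³.
Tabulated IE_2 (kJ/mol): C 2353, O 3388, Be 1757, S 2252.
So the second ionization energies run Be < S < C < O.

O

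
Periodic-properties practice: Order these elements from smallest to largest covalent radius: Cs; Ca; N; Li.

N, Li, Ca, Cs

Across a period the added protons contract the valence shell; down a group each new principal shell makes the atom larger.
Here both period and group differ, so the two effects have to be weighed against each other.
Li > N: both are in period 2; the period trend gives Li the larger value.
Ca > Li: the two effects oppose for this pair; the down-group effect wins (171 vs 133 pm).
Cs > Ca: relative to Ca, both the across-period and down-group shifts push Cs's atomic radius up.
Tabulated atomic radius (pm): Li 133, N 71, Ca 171, Cs 232.
So from smallest to largest: N < Li < Ca < Cs.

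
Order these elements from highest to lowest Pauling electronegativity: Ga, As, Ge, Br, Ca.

Ca is in period 4, group 2; Ga is in period 4, group 13; Ge is in period 4, group 14; As is in period 4, group 15; Br is in period 4, group 17.
Smaller atoms with higher effective nuclear charge are more electronegative.
All lie in period 4, so electronegativity increases left to right.
So from highest to lowest: Br > As > Ge > Ga > Ca.

Br > As > Ge > Ga > Ca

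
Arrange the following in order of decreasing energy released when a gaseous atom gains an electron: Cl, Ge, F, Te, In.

F is in period 2, group 17; Cl is in period 3, group 17; Ge is in period 4, group 14; In is in period 5, group 13; Te is in period 5, group 16.
Atoms with high Z_eff and room in the valence shell (especially the halogens) have the most exothermic electron affinities.
Neither a single period nor a single group — weigh both effects.
Ge > In: both effects reinforce here, so Ge is clearly the higher of the two.
Te > Ge: the two effects oppose for this pair; the across-period effect wins (190 vs 119 kJ/mol).
F > Te: both effects reinforce here, so F is clearly the higher of the two.
Cl > F: this pair runs against the simple trend — see the exception note.
Note the exception: Cl has a higher electron affinity than F, contrary to the simple trend — F's small 2p subshell makes the incoming electron feel strong e⁻–e⁻ repulsion, so Cl actually releases more energy on gaining an electron.
Approximate values (kJ/mol): F 328, Cl 349, Ge 119, In 29, Te 190.
So from highest to lowest: Cl > F > Te > Ge > In.

Cl > F > Te > Ge > In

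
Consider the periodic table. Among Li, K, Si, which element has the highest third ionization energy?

Li

Consider each +2 ion: Li²⁺ is already 1 electron into the core; K²⁺ is already 1 electron into the core; Si²⁺ still has 2 valence electrons.
Breaking into a closed-shell core is much more expensive than removing a leftover valence electron — K and Li have the largest IE_3 here.
Approximate IE_3 values (kJ/mol): Li 11815, K 4420, Si 3232.
Hence IE_3: Si < K < Li.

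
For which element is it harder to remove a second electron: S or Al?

Consider each +1 ion: S⁺ still has 5 valence electrons; Al⁺ still has 2 valence electrons.
All are still removing valence electrons, so compare the +1 ions as you would atoms: IE_2 generally rises across a period (higher Z_eff) and falls down a group (larger shell), subject to the usual subshell exceptions.
Valence configurations: S⁺ [Ne]3s²3p³, Al⁺ [Ne]3s².
The numbers (kJ/mol): S 2252, Al 1817.
Hence IE_2: Al < S.

S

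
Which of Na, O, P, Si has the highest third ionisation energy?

Na

Consider each +2 ion: Na²⁺ is already 1 electron into the core; O²⁺ still has 4 valence electrons; P²⁺ still has 3 valence electrons; Si²⁺ still has 2 valence electrons.
Breaking into a closed-shell core is much more expensive than removing a leftover valence electron — Na has the largest IE_3 here.
Valence configurations: O²⁺ [He]2s²2p², P²⁺ [Ne]3s²3p¹, Si²⁺ [Ne]3s².
P²⁺ loses a lone 3p electron whereas Si²⁺ must break into a filled 3s² pair, so IE_3(Si) > IE_3(P) even though P has the higher nuclear charge.
Approximate IE_3 values (kJ/mol): Na 6910, O 5300, P 2914, Si 3232.
Hence IE_3: P < Si < O < Na.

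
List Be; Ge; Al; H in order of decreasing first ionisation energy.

H > Be > Ge > Al

H is in period 1, group 1; Be is in period 2, group 2; Al is in period 3, group 13; Ge is in period 4, group 14.
First ionization energy rises across a period (greater Z_eff holds electrons more tightly) and falls down a group (valence electrons are farther from the nucleus).
A diagonal step moves right (one effect) and down (the opposite effect) at once.
Ge > Al: period and group pull opposite ways; the across-period shift dominates (762 vs 578 kJ/mol).
Be > Ge: period and group pull opposite ways; the down-group shift dominates (900 vs 762 kJ/mol).
H > Be: the two effects oppose for this pair; the down-group effect wins (1312 vs 900 kJ/mol).
Approximate values (kJ/mol): H 1312, Be 900, Al 578, Ge 762.
So from highest to lowest: H > Be > Ge > Al.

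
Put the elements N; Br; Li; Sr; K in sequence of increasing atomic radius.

N < Br < Li < Sr < K

Li is in period 2, group 1; N is in period 2, group 15; K is in period 4, group 1; Br is in period 4, group 17; Sr is in period 5, group 2.
Moving right in a period, electrons are added to the same shell under a stronger nuclear pull, so atoms get smaller; moving down, a new shell is opened and atoms get larger.
Here both period and group differ, so the two effects have to be weighed against each other.
Br > N: period and group pull opposite ways; the down-group shift dominates (114 vs 71 pm).
Li > Br: period and group pull opposite ways; the across-period shift dominates (133 vs 114 pm).
Sr > Li: the two effects oppose for this pair; the down-group effect wins (185 vs 133 pm).
K > Sr: period and group pull opposite ways; the across-period shift dominates (196 vs 185 pm).
Approximate values (pm): Li 133, N 71, K 196, Br 114, Sr 185.
So from smallest to largest: N < Br < Li < Sr < K.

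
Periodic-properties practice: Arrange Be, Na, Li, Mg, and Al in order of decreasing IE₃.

After 2 electrons have been removed, what remains? Be²⁺ is the bare [He] core; Na²⁺ is already 1 electron into the core; Li²⁺ is already 1 electron into the core; Mg²⁺ is the bare [Ne] core; Al²⁺ still has 1 valence electron.
Pulling an electron out of a noble-gas core costs far more than removing a remaining valence electron, so Na, Mg, Li and Be sit at the high end of IE_3.
The numbers (kJ/mol): Be 14849, Na 6910, Li 11815, Mg 7733, Al 2745.
Putting it together, IE_3: Al < Na < Mg < Li < Be.

Be > Li > Mg > Na > Al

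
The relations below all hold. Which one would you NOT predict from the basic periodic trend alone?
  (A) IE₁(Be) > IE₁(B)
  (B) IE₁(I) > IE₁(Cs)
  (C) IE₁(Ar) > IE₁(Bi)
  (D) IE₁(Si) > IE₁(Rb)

The general trend: IE₁ increases across a period and decreases down a group.
(A) Be (period 2, group 2) vs B (period 2, group 13): the stated order contradicts the simple trend.
(B) I (period 5, group 17) vs Cs (period 6, group 1): the stated order agrees with the simple trend.
(C) Ar (period 3, group 18) vs Bi (period 6, group 15): the stated order agrees with the simple trend.
(D) Si (period 3, group 14) vs Rb (period 5, group 1): the stated order agrees with the simple trend.
The exception is (A): removing B's lone 2p electron is easier than breaking Be's filled 2s².

(A)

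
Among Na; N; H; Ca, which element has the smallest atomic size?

H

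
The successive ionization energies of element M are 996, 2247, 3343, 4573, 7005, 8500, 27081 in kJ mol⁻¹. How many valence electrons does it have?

Look for the largest jump between consecutive ionization energies: IE7/IE6 ≈ 3.2, far larger than any earlier ratio.
That jump marks the point where a core electron is being removed. So the atom has 6 valence electrons.

6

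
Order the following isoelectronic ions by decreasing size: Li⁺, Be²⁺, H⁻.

All of these have 2 electrons, so size is governed by nuclear charge alone: the more protons, the stronger the pull on the same electron cloud, and the smaller the ion.
Nuclear charges: Be²⁺ (Z=4), Li⁺ (Z=3), H⁻ (Z=1).
Largest to smallest: H⁻ > Li⁺ > Be²⁺.

H⁻ > Li⁺ > Be²⁺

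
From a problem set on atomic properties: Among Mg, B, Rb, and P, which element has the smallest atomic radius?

B

B is in period 2, group 13; Mg is in period 3, group 2; P is in period 3, group 15; Rb is in period 5, group 1.
Across a period the added protons contract the valence shell; down a group each new principal shell makes the atom larger.
These span different periods and groups, so the two trends combine.
P > B: period and group pull opposite ways; the down-group shift dominates (111 vs 85 pm).
Mg > P: Mg lies to the left of P in period 3, so the across-period effect alone puts Mg larger.
Rb > Mg: relative to Mg, both the across-period and down-group shifts push Rb's atomic radius up.
Approximate values (pm): B 85, Mg 139, P 111, Rb 210.
The smallest atomic radius among these belongs to B.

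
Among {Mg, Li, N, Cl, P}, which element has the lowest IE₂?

IE_2 is the cost of taking one more electron from the +1 cation: Mg⁺ still has 1 valence electron; Li⁺ is the bare [He] core; N⁺ still has 4 valence electrons; Cl⁺ still has 6 valence electrons; P⁺ still has 4 valence electrons.
Breaking into a closed-shell core is much more expensive than removing a leftover valence electron — Li has the largest IE_2 here.
Valence configurations: Mg⁺ [Ne]3s¹, N⁺ [He]2s²2p², Cl⁺ [Ne]3s²3p⁴, P⁺ [Ne]3s²3p².
The numbers (kJ/mol): Mg 1451, Li 7298, N 2856, Cl 2298, P 1907.
Putting it together, IE_2: Mg < P < Cl < N < Li.

Mg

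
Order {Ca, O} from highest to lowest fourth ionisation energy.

O > Ca

The fourth ionization energy removes an electron from the +3 ion. For each element: Ca³⁺ is already 1 electron into the core; O³⁺ still has 3 valence electrons.
Usually core removal costs more than valence removal, but here the competition is close: a tightly held n=2 valence electron can cost more to remove than an n=3 core electron, so the actual values have to decide it.
The numbers (kJ/mol): Ca 6491, O 7469.
So the fourth ionization energies run Ca < O.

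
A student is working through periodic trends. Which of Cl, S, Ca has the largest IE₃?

Ca

Consider each +2 ion: Cl²⁺ still has 5 valence electrons; S²⁺ still has 4 valence electrons; Ca²⁺ is the bare [Ar] core.
Breaking into a closed-shell core is much more expensive than removing a leftover valence electron — Ca has the largest IE_3 here.
Valence configurations: Cl²⁺ [Ne]3s²3p³, S²⁺ [Ne]3s²3p².
The numbers (kJ/mol): Cl 3822, S 3357, Ca 4912.
So the third ionization energies run S < Cl < Ca.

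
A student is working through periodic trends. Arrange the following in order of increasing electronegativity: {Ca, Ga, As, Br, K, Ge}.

K is in period 4, group 1; Ca is in period 4, group 2; Ga is in period 4, group 13; Ge is in period 4, group 14; As is in period 4, group 15; Br is in period 4, group 17.
Electronegativity increases across a period and decreases down a group, tracking effective nuclear charge and atomic size.
All lie in period 4, so electronegativity increases left to right.
So from lowest to highest: K < Ca < Ga < Ge < As < Br.

K < Ca < Ga < Ge < As < Br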